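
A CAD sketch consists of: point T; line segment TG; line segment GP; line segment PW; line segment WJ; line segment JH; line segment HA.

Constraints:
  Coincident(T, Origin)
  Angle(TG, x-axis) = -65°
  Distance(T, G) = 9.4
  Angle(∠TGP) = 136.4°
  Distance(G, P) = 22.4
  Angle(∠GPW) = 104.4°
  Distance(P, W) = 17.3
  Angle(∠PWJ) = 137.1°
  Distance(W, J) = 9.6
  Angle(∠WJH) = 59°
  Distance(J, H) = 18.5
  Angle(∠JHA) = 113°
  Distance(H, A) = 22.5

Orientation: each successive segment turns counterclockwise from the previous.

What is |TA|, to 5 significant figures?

36.311

∠WJH = 59.0° gives JH at -141.90° from the x-axis; with |JH| = 18.5, H = (19.203, -4.5499). ∠JHA = 113.0° gives HA at -74.900° from the x-axis; with |HA| = 22.5, A = (25.065, -26.273). Then |TA| = |A − T| = 36.311.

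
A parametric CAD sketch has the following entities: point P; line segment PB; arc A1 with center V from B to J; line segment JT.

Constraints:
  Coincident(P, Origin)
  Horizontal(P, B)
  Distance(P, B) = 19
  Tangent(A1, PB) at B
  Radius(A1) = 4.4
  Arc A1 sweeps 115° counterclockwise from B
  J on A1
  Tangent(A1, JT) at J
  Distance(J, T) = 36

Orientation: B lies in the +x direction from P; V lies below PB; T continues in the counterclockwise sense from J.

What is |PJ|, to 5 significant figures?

16.265

P is at the origin; P and B share the same y with |PB| = 19.0 and B on the +x side, so B = (19.000, 0.0000). The tangent condition forces VB to be normal to PB, so V = B + (0, -4.4) = (19.000, -4.4000). On A1, B sits at bearing 90° from V; a 115° counterclockwise sweep puts J at bearing 205°, so J = V + 4.4·(cos 205°, sin 205°) = (15.012, -6.2595). Then |PJ| = |J − P| = 16.265.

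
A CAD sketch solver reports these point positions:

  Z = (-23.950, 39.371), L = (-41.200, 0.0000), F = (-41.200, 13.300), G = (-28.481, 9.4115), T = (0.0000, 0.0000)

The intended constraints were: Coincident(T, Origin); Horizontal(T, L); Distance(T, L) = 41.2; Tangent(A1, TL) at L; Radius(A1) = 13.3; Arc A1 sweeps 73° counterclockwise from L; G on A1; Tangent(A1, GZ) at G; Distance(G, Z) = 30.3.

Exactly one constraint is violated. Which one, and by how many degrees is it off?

Tangent(A1, GZ) at G — off by 8.40°.

T = (0.00, 0.00) ✓; T.y = 0.00, L.y = 0.00 ✓; |TL| = 41.20 ✓; ∠(FL, LT) = 90.00° ✓; |FL| = 13.30 ✓; bearing(F→G) − bearing(F→L) = 73.00° ✓; |FG| = 13.30 ✓; ∠(FG, GZ) = 81.60° ✗; |GZ| = 30.30 ✓.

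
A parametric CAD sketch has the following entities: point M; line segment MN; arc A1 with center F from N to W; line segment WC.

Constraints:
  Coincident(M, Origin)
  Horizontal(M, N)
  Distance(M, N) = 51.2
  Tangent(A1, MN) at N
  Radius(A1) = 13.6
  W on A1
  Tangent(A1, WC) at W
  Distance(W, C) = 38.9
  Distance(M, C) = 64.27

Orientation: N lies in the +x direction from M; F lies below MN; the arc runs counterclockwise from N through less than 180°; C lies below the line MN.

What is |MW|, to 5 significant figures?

39.943

Checks: M = (0.00, 0.00) ✓; |FW| = 13.60 ✓; ∠(FW, WC) = 90.00° ✓; |WC| = 38.90 ✓; |MC| = 64.27 ✓.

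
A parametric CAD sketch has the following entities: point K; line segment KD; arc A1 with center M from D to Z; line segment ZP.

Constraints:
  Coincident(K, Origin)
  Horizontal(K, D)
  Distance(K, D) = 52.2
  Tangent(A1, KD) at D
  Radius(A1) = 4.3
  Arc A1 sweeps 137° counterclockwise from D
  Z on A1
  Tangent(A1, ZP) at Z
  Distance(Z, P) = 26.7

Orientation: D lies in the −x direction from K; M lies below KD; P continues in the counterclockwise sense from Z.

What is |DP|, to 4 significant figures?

30.55

K is at the origin; KD is horizontal with |KD| = 52.2 and D on the −x side, so D = (-52.20, 0.000). Since A1 is tangent to KD there, MD ⟂ KD, so M = D + (0, -4.3) = (-52.20, -4.300). On A1, D sits at bearing 90° from M; a 137° counterclockwise sweep puts Z at bearing 227°, so Z = M + 4.3·(cos 227°, sin 227°) = (-55.13, -7.445). The tangent condition forces MZ to be normal to ZP, so ZP runs along (−sin 227°, cos 227°); with |ZP| = 26.7, P = (-35.61, -25.65). Then |DP| = |P − D| = 30.55.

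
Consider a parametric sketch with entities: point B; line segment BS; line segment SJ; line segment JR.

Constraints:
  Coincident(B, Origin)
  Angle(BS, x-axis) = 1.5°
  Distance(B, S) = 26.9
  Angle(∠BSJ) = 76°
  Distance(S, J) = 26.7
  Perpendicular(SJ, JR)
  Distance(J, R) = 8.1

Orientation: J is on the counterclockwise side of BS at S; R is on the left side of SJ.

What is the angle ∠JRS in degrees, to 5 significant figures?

73.124°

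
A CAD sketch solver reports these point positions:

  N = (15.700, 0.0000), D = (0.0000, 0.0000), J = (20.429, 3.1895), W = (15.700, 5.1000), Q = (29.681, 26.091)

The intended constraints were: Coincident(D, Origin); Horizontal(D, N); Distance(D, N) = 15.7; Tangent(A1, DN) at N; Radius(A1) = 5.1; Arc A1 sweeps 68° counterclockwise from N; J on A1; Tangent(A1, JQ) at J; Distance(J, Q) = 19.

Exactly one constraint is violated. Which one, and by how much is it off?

Distance(J, Q) = 19 — off by 5.70.

D = (0.00, 0.00) ✓; D.y = 0.00, N.y = 0.00 ✓; |DN| = 15.70 ✓; ∠(WN, ND) = 90.00° ✓; |WN| = 5.100 ✓; bearing(W→J) − bearing(W→N) = 68.00° ✓; |WJ| = 5.100 ✓; ∠(WJ, JQ) = 90.00° ✓; |JQ| = 24.70 ✗.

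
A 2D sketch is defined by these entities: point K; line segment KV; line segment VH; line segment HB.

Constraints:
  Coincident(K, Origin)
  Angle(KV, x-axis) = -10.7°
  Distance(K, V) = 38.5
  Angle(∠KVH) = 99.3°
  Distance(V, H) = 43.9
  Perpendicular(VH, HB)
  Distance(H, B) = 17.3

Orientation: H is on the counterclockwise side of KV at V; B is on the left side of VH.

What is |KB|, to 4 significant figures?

54.23

K is at the origin; KV runs at -10.7° with length 38.5, so V = 38.5·(cos -10.7°, sin -10.7°) = (37.83, -7.148). ∠KVH = 99.3°, so VH runs at -10.7° + (180° − 99.3°) = 70.00° from the x-axis; with |VH| = 43.9, H = V + 43.9·(cos 70.00°, sin 70.00°) = (52.85, 34.10). VH ⟂ HB; with |HB| = 17.3 on the left of VH, B = H + 17.3·(-0.9397, 0.3420) = (36.59, 40.02). Then |KB| = |B − K| = 54.23.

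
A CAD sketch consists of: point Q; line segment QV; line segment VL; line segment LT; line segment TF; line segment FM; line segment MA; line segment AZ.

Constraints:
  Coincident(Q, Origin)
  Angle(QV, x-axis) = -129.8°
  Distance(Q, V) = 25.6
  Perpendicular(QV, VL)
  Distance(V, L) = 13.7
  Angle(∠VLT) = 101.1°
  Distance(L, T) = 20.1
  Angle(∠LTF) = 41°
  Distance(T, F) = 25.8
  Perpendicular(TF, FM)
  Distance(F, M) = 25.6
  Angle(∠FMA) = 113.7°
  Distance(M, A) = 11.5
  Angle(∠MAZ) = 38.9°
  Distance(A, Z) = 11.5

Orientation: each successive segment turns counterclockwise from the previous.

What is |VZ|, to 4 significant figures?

16.18

∠FMA = 113.7° gives MA at -25.60° from the x-axis; with |MA| = 11.5, A = (-6.526, -45.46). ∠MAZ = 38.9° gives AZ at 115.5° from the x-axis; with |AZ| = 11.5, Z = (-11.48, -35.08). Then |VZ| = |Z − V| = 16.18.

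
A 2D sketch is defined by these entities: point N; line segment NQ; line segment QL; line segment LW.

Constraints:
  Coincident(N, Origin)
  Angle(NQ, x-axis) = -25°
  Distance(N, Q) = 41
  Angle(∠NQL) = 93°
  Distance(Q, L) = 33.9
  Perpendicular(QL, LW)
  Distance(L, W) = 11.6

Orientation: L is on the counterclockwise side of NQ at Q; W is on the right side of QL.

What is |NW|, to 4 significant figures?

63.72

N is at the origin; NQ runs at -25.0° with length 41.0, so Q = 41.0·(cos -25.0°, sin -25.0°) = (37.16, -17.33). ∠NQL = 93.0°, so QL runs at -25.0° + (180° − 93.0°) = 62.00° from the x-axis; with |QL| = 33.9, L = Q + 33.9·(cos 62.00°, sin 62.00°) = (53.07, 12.60). QL ⟂ LW; with |LW| = 11.6 on the right of QL, W = L + 11.6·(0.8829, -0.4695) = (63.32, 7.159). Then |NW| = |W − N| = 63.72.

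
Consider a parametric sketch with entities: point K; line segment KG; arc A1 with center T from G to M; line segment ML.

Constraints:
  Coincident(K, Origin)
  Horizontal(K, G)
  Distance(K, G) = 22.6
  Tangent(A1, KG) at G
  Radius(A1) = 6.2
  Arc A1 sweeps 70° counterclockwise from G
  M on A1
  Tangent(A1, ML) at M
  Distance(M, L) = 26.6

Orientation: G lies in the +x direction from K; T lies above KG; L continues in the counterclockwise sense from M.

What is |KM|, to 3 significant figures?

28.7

K is at the origin; KG is horizontal with |KG| = 22.6 and G on the +x side, so G = (22.6, 0.00). The tangent condition forces TG to be normal to KG, so T = G + (0, 6.2) = (22.6, 6.20). On A1, G sits at bearing -90° from T; a 70° counterclockwise sweep puts M at bearing -20°, so M = T + 6.2·(cos -20°, sin -20°) = (28.4, 4.08). Then |KM| = |M − K| = 28.7.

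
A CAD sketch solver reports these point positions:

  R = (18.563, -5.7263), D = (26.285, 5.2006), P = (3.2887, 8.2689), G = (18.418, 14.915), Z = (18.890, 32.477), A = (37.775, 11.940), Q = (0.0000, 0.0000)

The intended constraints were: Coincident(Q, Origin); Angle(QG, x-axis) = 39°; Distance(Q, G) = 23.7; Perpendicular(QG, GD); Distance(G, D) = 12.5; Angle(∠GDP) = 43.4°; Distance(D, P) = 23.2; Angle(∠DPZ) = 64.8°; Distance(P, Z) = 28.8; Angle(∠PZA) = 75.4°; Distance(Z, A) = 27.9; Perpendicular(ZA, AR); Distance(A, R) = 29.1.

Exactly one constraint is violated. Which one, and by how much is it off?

Distance(A, R) = 29.1 — off by 3.00.

Q = (0.00, 0.00) ✓; QG at 39.00° ✓; |QG| = 23.70 ✓; ∠(QG, GD) = 90.00° ✓; |GD| = 12.50 ✓; ∠GDP = 43.40° ✓; |DP| = 23.20 ✓; ∠DPZ = 64.80° ✓; |PZ| = 28.80 ✓; ∠PZA = 75.40° ✓; |ZA| = 27.90 ✓; ∠(ZA, AR) = 90.00° ✓; |AR| = 26.10 ✗.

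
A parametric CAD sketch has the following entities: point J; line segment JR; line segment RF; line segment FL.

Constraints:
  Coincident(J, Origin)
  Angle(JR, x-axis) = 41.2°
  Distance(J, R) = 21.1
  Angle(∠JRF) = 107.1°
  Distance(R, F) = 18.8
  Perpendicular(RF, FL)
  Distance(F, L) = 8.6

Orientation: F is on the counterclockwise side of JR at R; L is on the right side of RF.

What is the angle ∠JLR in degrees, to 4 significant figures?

24.42°

∠JRF = 107.1°, so RF runs at 41.2° + (180° − 107.1°) = 114.1° from the x-axis; with |RF| = 18.8, F = R + 18.8·(cos 114.1°, sin 114.1°) = (8.199, 31.06). RF is perpendicular to FL; with |FL| = 8.6 on the right of RF, L = F + 8.6·(0.9128, 0.4083) = (16.05, 34.57). Then cos ∠JLR = LJ·LR / (|LJ||LR|), giving 24.42°.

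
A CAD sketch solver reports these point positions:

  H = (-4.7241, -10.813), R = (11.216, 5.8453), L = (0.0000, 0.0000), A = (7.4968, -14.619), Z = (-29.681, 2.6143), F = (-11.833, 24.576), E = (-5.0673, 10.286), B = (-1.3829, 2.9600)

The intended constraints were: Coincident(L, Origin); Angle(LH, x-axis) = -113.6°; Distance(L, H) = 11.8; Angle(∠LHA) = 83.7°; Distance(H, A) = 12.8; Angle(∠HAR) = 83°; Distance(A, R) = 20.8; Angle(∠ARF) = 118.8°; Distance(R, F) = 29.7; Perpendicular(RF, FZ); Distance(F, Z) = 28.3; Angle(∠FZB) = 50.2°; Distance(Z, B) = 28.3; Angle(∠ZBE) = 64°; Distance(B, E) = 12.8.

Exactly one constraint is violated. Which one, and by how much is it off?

Distance(B, E) = 12.8 — off by 4.60.

L = (0.00, 0.00) ✓; LH at -113.6° ✓; |LH| = 11.80 ✓; ∠LHA = 83.70° ✓; |HA| = 12.80 ✓; ∠HAR = 83.00° ✓; |AR| = 20.80 ✓; ∠ARF = 118.8° ✓; |RF| = 29.70 ✓; ∠(RF, FZ) = 90.00° ✓; |FZ| = 28.30 ✓; ∠FZB = 50.20° ✓; |ZB| = 28.30 ✓; ∠ZBE = 64.00° ✓; |BE| = 8.200 ✗.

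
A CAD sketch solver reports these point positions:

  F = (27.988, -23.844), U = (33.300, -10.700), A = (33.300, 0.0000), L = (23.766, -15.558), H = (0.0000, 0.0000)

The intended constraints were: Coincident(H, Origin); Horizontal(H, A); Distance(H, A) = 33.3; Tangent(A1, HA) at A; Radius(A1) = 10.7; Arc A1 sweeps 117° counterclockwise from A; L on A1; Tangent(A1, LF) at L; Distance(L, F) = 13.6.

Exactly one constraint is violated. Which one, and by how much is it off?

Distance(L, F) = 13.6 — off by 4.30.

H = (0.00, 0.00) ✓; H.y = 0.00, A.y = 0.00 ✓; |HA| = 33.30 ✓; ∠(UA, AH) = 90.00° ✓; |UA| = 10.70 ✓; bearing(U→L) − bearing(U→A) = 117.0° ✓; |UL| = 10.70 ✓; ∠(UL, LF) = 90.00° ✓; |LF| = 9.300 ✗.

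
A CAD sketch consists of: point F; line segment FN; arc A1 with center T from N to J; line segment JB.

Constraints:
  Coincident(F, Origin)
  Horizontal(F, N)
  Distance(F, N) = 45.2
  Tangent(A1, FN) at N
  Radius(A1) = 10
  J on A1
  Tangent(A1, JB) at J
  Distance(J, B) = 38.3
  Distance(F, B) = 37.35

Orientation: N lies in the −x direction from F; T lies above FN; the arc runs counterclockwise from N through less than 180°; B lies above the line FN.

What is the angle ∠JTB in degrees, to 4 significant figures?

75.37°

Checks: |TJ| = 10.00 ✓; ∠(TJ, JB) = 90.00° ✓; |JB| = 38.30 ✓; |FB| = 37.35 ✓.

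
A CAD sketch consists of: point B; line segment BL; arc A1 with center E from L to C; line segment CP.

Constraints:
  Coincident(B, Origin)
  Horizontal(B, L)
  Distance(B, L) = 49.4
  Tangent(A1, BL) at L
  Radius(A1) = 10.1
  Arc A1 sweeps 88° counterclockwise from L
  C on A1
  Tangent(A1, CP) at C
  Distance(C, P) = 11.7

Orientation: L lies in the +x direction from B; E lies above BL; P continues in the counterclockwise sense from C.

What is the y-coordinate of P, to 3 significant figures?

21.4

On A1, L sits at bearing -90° from E; an 88° counterclockwise sweep puts C at bearing -2°, so C = E + 10.1·(cos -2°, sin -2°) = (59.5, 9.75). Tangency of A1 to CP means the radius EC is perpendicular to CP, so CP runs along (−sin -2°, cos -2°); with |CP| = 11.7, P = (59.9, 21.4). So P.y = 21.4.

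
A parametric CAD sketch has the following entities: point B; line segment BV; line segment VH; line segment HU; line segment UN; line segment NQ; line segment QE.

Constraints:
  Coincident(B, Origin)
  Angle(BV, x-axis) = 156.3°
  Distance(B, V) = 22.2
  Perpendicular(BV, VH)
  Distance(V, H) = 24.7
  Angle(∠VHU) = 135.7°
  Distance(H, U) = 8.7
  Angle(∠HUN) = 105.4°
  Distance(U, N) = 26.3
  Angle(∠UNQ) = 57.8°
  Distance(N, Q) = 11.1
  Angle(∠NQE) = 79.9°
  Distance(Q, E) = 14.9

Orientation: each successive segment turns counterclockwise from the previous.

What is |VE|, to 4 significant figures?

30.65

B is at the origin; BV runs at 156.3° with length 22.2, so V = (-20.33, 8.923). BV ⟂ VH, so VH runs at -113.7°; with |VH| = 24.7, H = (-30.26, -13.69). ∠VHU = 135.7° gives HU at -69.40° from the x-axis; with |HU| = 8.7, U = (-27.19, -21.84). ∠HUN = 105.4° gives UN at 5.200° from the x-axis; with |UN| = 26.3, N = (-1.003, -19.45). ∠UNQ = 57.8° gives NQ at 127.4° from the x-axis; with |NQ| = 11.1, Q = (-7.745, -10.64). ∠NQE = 79.9° gives QE at -132.5° from the x-axis; with |QE| = 14.9, E = (-17.81, -21.62). Then |VE| = |E − V| = 30.65.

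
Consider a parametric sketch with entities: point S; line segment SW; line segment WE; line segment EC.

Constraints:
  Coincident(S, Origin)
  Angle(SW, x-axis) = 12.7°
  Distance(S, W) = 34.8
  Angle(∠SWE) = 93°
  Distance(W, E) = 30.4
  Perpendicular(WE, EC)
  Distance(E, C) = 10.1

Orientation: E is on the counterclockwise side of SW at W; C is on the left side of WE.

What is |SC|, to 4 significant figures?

40.57

∠SWE = 93.0°, so WE runs at 12.7° + (180° − 93.0°) = 99.70° from the x-axis; with |WE| = 30.4, E = W + 30.4·(cos 99.70°, sin 99.70°) = (28.83, 37.62). WE ⟂ EC; with |EC| = 10.1 on the left of WE, C = E + 10.1·(-0.9857, -0.1685) = (18.87, 35.91). Then |SC| = |C − S| = 40.57.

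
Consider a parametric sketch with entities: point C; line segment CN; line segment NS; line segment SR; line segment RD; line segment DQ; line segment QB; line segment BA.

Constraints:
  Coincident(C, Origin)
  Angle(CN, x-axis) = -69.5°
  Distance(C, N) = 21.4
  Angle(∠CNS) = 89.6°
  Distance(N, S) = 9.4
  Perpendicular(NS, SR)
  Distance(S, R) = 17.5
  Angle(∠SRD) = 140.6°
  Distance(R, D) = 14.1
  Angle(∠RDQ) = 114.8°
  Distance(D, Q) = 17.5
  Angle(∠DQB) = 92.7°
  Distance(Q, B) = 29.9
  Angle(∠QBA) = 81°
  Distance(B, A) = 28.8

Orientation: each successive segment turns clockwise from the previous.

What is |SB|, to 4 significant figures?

20.41

C is at the origin; CN runs at -69.5° with length 21.4, so N = (7.494, -20.04). ∠CNS = 89.6° gives NS at -159.9° from the x-axis; with |NS| = 9.4, S = (-1.333, -23.28). NS ⟂ SR, so SR runs at 110.1°; with |SR| = 17.5, R = (-7.347, -6.841). ∠SRD = 140.6° gives RD at 70.70° from the x-axis; with |RD| = 14.1, D = (-2.687, 6.467). ∠RDQ = 114.8° gives DQ at 5.500° from the x-axis; with |DQ| = 17.5, Q = (14.73, 8.144). ∠DQB = 92.7° gives QB at -81.80° from the x-axis; with |QB| = 29.9, B = (19.00, -21.45). Then |SB| = |B − S| = 20.41.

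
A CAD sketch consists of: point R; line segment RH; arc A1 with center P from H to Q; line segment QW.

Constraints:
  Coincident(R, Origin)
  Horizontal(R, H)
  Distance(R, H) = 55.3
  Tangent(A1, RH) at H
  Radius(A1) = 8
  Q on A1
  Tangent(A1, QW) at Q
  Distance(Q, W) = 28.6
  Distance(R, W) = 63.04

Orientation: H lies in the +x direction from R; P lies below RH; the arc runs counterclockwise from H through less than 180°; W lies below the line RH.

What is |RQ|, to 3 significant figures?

48.2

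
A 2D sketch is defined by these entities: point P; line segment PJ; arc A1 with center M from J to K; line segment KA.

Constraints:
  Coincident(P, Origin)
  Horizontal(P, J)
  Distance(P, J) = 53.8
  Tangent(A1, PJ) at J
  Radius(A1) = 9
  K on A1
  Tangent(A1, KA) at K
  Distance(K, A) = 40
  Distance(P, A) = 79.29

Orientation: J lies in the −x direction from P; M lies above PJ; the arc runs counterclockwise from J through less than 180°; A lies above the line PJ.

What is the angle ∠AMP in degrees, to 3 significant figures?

111°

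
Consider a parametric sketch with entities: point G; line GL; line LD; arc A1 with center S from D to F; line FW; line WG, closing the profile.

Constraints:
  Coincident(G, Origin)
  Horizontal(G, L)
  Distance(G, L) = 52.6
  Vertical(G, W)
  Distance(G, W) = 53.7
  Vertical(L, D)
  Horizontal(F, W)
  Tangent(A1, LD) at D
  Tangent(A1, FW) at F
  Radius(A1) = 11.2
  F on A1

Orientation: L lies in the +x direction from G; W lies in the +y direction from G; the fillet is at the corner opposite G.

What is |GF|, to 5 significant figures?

67.806

The virtual corner opposite G is at (52.600, 53.700). Tangency of A1 to LD means the radius SD is perpendicular to LD and A1 meets FW tangentially, so SF is at right angles to FW, with radius 11.2, so the center S sits 11.2 in from both sides at S = (41.400, 42.500). That places the tangent points at D = (52.600, 42.500) on LD and F = (41.400, 53.700) on FW. Then |GF| = |F − G| = 67.806.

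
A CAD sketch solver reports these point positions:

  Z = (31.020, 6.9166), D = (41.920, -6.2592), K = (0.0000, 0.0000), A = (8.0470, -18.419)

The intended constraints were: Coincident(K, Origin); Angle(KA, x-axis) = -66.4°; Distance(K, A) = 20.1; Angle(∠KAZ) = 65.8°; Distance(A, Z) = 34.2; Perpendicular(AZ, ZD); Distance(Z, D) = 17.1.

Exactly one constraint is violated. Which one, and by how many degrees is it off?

Perpendicular(AZ, ZD) — off by 8.20°.

K = (0.00, 0.00) ✓; KA at -66.40° ✓; |KA| = 20.10 ✓; ∠KAZ = 65.80° ✓; |AZ| = 34.20 ✓; ∠(AZ, ZD) = 98.20° ✗; |ZD| = 17.10 ✓.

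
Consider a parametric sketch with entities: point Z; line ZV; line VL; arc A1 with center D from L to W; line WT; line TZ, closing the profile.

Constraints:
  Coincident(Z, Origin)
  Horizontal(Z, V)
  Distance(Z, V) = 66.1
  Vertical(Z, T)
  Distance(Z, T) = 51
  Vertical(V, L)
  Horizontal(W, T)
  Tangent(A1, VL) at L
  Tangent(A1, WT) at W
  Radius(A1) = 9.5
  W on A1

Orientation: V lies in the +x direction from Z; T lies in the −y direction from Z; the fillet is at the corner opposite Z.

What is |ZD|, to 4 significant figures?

70.18

Z and T share the same x with |ZT| = 51.0 and T on the −y side, so T = (0.000, -51.00). The virtual corner opposite Z is at (66.10, -51.00). Tangency of A1 to VL means the radius DL is perpendicular to VL and A1 meets WT tangentially, so DW is at right angles to WT, with radius 9.5, so the center D sits 9.5 in from both sides at D = (56.60, -41.50). Then |ZD| = |D − Z| = 70.18.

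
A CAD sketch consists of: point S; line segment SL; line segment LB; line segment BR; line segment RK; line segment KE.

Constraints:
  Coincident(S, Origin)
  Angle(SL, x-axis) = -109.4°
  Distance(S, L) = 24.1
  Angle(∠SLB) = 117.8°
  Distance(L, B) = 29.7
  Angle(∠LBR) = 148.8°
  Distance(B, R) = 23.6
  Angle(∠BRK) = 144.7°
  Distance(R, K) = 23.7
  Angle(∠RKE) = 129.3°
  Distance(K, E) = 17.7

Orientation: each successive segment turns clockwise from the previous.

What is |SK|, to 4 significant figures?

71.70

S is at the origin; SL runs at -109.4° with length 24.1, so L = (-8.005, -22.73). ∠SLB = 117.8° gives LB at -171.6° from the x-axis; with |LB| = 29.7, B = (-37.39, -27.07). ∠LBR = 148.8° gives BR at 157.2° from the x-axis; with |BR| = 23.6, R = (-59.14, -17.92). ∠BRK = 144.7° gives RK at 121.9° from the x-axis; with |RK| = 23.7, K = (-71.67, 2.196). Then |SK| = |K − S| = 71.70.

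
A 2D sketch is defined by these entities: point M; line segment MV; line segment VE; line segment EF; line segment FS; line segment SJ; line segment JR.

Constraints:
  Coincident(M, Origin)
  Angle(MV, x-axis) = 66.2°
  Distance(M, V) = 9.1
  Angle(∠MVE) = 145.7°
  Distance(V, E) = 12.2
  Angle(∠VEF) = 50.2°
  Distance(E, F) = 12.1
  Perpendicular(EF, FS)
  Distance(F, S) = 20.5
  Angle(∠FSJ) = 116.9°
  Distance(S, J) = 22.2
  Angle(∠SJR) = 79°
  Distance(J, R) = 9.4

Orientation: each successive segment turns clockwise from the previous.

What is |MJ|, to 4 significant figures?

30.62

EF ⟂ FS, so FS runs at 172.1°; with |FS| = 20.5, S = (-7.939, 5.606). ∠FSJ = 116.9° gives SJ at 109.0° from the x-axis; with |SJ| = 22.2, J = (-15.17, 26.60). Then |MJ| = |J − M| = 30.62.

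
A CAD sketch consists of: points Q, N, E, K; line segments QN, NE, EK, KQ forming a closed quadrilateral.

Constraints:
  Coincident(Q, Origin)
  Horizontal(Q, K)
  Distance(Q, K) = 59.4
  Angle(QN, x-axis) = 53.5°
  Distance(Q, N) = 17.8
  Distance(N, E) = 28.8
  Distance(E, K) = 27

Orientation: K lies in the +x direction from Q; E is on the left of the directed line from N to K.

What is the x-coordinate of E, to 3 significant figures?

39.2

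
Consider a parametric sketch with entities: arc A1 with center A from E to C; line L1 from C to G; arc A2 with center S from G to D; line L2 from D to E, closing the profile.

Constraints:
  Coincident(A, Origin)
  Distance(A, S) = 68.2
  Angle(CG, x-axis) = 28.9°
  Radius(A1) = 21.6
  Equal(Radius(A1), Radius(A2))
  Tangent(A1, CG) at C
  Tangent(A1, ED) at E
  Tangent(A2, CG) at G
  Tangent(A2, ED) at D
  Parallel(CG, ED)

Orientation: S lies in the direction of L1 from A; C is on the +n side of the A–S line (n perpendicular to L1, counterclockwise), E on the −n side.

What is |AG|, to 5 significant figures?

71.539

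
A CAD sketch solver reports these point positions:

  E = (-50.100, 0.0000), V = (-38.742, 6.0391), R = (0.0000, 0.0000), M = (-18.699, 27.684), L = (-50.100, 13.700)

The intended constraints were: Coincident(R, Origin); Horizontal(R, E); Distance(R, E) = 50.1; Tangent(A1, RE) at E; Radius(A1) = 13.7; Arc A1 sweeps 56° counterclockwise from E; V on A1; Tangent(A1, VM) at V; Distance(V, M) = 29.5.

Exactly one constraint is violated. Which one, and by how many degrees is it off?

Tangent(A1, VM) at V — off by 8.80°.

R = (0.00, 0.00) ✓; R.y = 0.00, E.y = 0.00 ✓; |RE| = 50.10 ✓; ∠(LE, ER) = 90.00° ✓; |LE| = 13.70 ✓; bearing(L→V) − bearing(L→E) = 56.00° ✓; |LV| = 13.70 ✓; ∠(LV, VM) = 98.80° ✗; |VM| = 29.50 ✓.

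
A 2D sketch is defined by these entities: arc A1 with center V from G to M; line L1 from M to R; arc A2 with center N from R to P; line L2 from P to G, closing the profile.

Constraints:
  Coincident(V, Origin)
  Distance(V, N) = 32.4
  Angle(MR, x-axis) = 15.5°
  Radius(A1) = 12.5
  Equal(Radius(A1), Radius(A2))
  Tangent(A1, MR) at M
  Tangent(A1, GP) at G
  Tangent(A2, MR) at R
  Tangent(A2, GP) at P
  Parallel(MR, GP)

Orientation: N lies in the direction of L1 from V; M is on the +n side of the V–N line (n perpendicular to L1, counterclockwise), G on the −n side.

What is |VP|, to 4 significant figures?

34.73

The slot axis is L1's direction at 15.5°, so u = (cos 15.5°, sin 15.5°) = (0.9636, 0.2672) and n = (−sin 15.5°, cos 15.5°) = (-0.2672, 0.9636). V is at the origin and N lies 32.4 along u from V, so N = 32.4·u = (31.22, 8.659). Tangency of A1 to both parallel lines with radius 12.5 puts M and G at V ± 12.5·n: M = (-3.340, 12.05), G = (3.340, -12.05). Equal radii place R and P the same way about N: R = N + 12.5·n = (27.88, 20.70), P = N − 12.5·n = (34.56, -3.387). Then |VP| = |P − V| = 34.73.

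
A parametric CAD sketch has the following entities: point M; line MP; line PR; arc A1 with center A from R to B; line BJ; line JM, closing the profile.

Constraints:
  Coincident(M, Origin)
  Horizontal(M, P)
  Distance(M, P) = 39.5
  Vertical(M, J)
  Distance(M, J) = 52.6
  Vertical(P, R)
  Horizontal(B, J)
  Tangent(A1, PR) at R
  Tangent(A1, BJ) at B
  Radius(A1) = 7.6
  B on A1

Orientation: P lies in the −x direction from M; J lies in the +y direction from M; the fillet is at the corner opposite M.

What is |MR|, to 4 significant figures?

59.88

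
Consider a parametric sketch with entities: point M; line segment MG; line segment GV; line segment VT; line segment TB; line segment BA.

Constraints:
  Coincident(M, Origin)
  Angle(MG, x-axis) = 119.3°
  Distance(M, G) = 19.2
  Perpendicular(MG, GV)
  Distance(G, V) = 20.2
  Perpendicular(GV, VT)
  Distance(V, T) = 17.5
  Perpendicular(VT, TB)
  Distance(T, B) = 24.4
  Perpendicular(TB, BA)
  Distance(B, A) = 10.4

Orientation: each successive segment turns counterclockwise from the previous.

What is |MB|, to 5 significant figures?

4.5310

The perpendicularity gives VT at right angles to GV, so VT runs at -60.700°; with |VT| = 17.5, T = (-18.448, -8.4030). VT is perpendicular to TB, so TB runs at 29.300°; with |TB| = 24.4, B = (2.8307, 3.5379). Then |MB| = |B − M| = 4.5310.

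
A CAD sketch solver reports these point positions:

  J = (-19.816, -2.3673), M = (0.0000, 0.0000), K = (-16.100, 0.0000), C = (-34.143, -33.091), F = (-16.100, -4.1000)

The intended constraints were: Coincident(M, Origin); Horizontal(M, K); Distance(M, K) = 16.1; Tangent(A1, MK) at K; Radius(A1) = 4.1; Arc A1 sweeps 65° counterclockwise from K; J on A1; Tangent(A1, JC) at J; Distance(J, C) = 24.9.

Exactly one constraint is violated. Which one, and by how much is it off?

Distance(J, C) = 24.9 — off by 9.00.

M = (0.00, 0.00) ✓; M.y = 0.00, K.y = 0.00 ✓; |MK| = 16.10 ✓; ∠(FK, KM) = 90.00° ✓; |FK| = 4.100 ✓; bearing(F→J) − bearing(F→K) = 65.00° ✓; |FJ| = 4.100 ✓; ∠(FJ, JC) = 90.00° ✓; |JC| = 33.90 ✗.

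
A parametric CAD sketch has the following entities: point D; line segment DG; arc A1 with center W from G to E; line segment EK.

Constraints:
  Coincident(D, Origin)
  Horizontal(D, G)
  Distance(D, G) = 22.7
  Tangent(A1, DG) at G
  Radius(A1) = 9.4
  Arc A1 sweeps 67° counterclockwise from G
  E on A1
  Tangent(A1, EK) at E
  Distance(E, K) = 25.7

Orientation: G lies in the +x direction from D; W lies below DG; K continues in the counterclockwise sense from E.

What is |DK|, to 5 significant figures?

29.656

D is at the origin; DG is horizontal with |DG| = 22.7 and G on the +x side, so G = (22.700, 0.0000). Tangency of A1 to DG means the radius WG is perpendicular to DG, so W = G + (0, -9.4) = (22.700, -9.4000). On A1, G sits at bearing 90° from W; a 67° counterclockwise sweep puts E at bearing 157°, so E = W + 9.4·(cos 157°, sin 157°) = (14.047, -5.7271). The tangent condition forces WE to be normal to EK, so EK runs along (−sin 157°, cos 157°); with |EK| = 25.7, K = (4.0055, -29.384). Then |DK| = |K − D| = 29.656.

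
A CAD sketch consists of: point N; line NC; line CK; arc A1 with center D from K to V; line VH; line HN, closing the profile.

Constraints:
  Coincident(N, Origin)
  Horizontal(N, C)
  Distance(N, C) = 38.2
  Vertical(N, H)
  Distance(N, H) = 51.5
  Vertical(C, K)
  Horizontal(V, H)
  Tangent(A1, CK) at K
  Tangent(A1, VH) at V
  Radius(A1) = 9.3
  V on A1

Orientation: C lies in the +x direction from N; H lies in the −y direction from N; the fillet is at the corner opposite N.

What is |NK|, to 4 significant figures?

56.92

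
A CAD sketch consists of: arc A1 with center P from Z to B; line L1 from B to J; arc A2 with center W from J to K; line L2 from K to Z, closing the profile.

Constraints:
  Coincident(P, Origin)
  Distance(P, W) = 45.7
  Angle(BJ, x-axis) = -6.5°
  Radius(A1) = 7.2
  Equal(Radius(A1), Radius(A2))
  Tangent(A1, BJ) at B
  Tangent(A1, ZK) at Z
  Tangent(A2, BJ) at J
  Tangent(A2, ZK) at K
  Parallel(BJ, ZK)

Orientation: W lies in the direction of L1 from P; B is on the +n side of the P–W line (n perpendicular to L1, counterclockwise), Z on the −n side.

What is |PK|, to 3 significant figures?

46.3

Tangency of A1 to both parallel lines with radius 7.2 puts B and Z at P ± 7.2·n: B = (0.815, 7.15), Z = (-0.815, -7.15). Equal radii place J and K the same way about W: J = W + 7.2·n = (46.2, 1.98), K = W − 7.2·n = (44.6, -12.3). Then |PK| = |K − P| = 46.3.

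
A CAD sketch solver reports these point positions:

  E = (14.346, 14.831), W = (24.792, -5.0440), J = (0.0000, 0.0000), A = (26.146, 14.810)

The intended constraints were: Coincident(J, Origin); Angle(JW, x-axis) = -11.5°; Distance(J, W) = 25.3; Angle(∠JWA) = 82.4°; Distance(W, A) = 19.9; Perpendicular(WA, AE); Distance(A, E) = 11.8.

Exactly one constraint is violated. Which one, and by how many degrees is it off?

Perpendicular(WA, AE) — off by 3.80°.

J = (0.00, 0.00) ✓; JW at -11.50° ✓; |JW| = 25.30 ✓; ∠JWA = 82.40° ✓; |WA| = 19.90 ✓; ∠(WA, AE) = 93.80° ✗; |AE| = 11.80 ✓.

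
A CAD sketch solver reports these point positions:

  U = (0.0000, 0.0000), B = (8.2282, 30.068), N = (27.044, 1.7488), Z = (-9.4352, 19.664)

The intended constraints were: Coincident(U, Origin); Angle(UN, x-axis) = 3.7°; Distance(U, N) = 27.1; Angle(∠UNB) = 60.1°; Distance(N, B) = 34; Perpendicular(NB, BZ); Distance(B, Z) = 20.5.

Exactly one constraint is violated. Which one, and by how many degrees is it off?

Perpendicular(NB, BZ) — off by 3.10°.

U = (0.00, 0.00) ✓; UN at 3.700° ✓; |UN| = 27.10 ✓; ∠UNB = 60.10° ✓; |NB| = 34.00 ✓; ∠(NB, BZ) = 86.90° ✗; |BZ| = 20.50 ✓.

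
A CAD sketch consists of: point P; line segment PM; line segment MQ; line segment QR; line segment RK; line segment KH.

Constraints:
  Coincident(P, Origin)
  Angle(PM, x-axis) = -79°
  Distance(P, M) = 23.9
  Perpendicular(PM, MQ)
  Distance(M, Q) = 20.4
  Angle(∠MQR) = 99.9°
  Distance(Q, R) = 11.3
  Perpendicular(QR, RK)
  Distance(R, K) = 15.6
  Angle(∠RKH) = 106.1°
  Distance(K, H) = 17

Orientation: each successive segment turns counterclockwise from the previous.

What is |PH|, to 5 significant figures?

25.370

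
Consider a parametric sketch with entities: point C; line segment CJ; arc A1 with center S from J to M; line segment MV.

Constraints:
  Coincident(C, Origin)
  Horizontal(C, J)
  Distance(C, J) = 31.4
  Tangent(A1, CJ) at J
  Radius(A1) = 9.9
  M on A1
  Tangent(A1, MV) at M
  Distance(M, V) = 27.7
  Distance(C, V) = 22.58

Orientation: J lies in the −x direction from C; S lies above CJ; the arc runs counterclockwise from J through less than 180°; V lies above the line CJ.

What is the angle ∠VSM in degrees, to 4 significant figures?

70.33°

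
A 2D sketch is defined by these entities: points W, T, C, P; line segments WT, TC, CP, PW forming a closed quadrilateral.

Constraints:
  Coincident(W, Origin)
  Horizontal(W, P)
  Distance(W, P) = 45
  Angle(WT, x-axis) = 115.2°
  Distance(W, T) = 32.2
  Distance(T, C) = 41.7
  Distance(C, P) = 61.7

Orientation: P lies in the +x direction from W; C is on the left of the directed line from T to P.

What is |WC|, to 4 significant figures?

58.66

W is at the origin; WP is horizontal with |WP| = 45.0 and P in +x, so P = (45.0, 0). WT runs at 115.2° with |WT| = 32.2, so T = (-13.71, 29.14). C is determined by |TC| = 41.7 and |CP| = 61.7 together: it lies at the intersection of circle(T, 41.7) and circle(P, 61.7). With |TP| = 65.54, the foot of the radical line on TP is 16.99 from T and the perpendicular offset is √(41.7² − 16.99²) = 38.08. Taking the left-of-TP solution: C = (18.44, 55.69).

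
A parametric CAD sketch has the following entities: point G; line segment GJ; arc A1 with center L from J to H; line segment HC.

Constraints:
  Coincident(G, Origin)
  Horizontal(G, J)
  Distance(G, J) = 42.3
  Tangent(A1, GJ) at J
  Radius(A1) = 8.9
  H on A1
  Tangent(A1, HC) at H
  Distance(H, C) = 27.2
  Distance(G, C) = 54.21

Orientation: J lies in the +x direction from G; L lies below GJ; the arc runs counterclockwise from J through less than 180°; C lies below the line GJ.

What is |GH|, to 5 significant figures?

35.278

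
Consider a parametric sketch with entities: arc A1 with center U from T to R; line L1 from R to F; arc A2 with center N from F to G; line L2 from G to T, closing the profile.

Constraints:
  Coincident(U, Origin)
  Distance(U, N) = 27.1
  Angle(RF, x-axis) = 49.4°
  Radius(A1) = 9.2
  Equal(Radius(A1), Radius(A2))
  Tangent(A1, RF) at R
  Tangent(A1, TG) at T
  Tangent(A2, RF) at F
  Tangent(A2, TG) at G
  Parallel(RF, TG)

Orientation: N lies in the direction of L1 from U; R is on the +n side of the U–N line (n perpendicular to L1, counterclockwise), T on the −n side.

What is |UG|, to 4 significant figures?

28.62

The slot axis is L1's direction at 49.4°, so u = (cos 49.4°, sin 49.4°) = (0.6508, 0.7593) and n = (−sin 49.4°, cos 49.4°) = (-0.7593, 0.6508). U is at the origin and N lies 27.1 along u from U, so N = 27.1·u = (17.64, 20.58). Tangency of A1 to both parallel lines with radius 9.2 puts R and T at U ± 9.2·n: R = (-6.985, 5.987), T = (6.985, -5.987). Equal radii place F and G the same way about N: F = N + 9.2·n = (10.65, 26.56), G = N − 9.2·n = (24.62, 14.59). Then |UG| = |G − U| = 28.62.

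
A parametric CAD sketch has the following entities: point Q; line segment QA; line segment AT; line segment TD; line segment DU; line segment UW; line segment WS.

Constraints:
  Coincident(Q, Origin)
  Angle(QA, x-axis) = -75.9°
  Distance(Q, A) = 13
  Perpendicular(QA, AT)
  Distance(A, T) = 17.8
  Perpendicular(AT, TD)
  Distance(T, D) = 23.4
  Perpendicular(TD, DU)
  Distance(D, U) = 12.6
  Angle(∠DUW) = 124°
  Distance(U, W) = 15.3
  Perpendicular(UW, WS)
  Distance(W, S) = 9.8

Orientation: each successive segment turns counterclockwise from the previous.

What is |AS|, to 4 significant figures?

7.082

∠DUW = 124.0° gives UW at -109.9° from the x-axis; with |UW| = 15.3, W = (-2.698, -3.033). The perpendicularity gives WS at right angles to UW, so WS runs at -19.90°; with |WS| = 9.8, S = (6.517, -6.369). Then |AS| = |S − A| = 7.082.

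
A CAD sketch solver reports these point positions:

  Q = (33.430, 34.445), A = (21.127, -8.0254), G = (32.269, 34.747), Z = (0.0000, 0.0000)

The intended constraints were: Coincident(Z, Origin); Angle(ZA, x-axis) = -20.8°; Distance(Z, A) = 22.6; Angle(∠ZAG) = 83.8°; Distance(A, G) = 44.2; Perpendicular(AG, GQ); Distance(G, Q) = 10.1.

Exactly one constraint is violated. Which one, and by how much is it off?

Distance(G, Q) = 10.1 — off by 8.90.

Z = (0.00, 0.00) ✓; ZA at -20.80° ✓; |ZA| = 22.60 ✓; ∠ZAG = 83.80° ✓; |AG| = 44.20 ✓; ∠(AG, GQ) = 89.98° ✓; |GQ| = 1.200 ✗.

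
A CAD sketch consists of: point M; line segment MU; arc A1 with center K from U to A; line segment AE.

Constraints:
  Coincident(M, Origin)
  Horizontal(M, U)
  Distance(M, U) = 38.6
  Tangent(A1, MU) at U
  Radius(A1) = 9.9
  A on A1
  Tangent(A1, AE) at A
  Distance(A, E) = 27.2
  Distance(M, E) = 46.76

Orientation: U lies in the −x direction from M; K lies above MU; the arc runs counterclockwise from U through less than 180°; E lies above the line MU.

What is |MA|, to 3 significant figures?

30.3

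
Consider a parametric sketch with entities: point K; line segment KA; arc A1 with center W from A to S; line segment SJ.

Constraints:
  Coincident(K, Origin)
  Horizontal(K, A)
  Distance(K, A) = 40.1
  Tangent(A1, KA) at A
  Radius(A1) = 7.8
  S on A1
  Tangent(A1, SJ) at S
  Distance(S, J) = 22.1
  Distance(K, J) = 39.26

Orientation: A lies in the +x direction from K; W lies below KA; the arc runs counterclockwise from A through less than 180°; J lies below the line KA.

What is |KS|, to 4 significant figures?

33.05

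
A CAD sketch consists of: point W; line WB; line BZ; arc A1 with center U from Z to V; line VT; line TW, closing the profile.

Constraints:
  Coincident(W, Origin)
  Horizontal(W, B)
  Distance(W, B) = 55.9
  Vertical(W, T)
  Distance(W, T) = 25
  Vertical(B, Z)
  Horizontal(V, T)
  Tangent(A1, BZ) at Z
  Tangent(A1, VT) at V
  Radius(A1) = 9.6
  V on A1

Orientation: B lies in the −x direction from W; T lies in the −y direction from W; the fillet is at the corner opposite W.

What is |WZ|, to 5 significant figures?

57.982

W is at the origin; W and B share the same y with |WB| = 55.9 and B on the −x side, so B = (-55.900, 0.0000). W and T share the same x with |WT| = 25.0 and T on the −y side, so T = (0.0000, -25.000). The virtual corner opposite W is at (-55.900, -25.000). Since A1 is tangent to BZ there, UZ ⟂ BZ and the tangent condition forces UV to be normal to VT, with radius 9.6, so the center U sits 9.6 in from both sides at U = (-46.300, -15.400). That places the tangent points at Z = (-55.900, -15.400) on BZ and V = (-46.300, -25.000) on VT. Then |WZ| = |Z − W| = 57.982.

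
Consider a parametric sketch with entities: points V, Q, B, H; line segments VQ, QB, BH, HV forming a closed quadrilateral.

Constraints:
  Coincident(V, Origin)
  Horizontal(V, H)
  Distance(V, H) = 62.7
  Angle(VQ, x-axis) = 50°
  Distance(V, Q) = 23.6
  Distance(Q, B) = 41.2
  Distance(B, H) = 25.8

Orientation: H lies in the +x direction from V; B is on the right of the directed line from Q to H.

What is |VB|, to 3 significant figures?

43.3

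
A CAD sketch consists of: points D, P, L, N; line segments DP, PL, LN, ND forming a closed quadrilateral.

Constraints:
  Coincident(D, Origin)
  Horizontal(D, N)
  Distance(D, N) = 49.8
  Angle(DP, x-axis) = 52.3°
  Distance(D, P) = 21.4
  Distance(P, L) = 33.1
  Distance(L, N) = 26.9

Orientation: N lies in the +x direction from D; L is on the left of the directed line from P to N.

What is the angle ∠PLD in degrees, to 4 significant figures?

13.87°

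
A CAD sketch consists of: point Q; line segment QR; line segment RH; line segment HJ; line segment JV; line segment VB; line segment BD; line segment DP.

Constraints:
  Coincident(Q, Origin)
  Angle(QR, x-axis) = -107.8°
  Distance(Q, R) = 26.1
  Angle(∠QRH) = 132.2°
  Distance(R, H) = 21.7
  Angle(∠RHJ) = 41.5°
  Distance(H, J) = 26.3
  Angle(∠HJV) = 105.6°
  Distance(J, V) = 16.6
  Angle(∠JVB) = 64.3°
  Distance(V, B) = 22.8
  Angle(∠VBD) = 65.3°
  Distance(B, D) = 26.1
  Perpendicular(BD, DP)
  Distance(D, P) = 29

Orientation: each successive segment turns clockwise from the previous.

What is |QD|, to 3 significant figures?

28.3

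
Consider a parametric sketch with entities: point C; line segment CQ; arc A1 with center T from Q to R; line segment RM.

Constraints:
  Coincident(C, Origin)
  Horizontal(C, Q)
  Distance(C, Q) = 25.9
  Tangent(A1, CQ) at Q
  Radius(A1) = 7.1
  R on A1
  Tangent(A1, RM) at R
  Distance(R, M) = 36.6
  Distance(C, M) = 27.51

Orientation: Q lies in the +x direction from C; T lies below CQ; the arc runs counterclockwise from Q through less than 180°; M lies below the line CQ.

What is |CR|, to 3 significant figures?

21.1

C is at the origin; CQ is horizontal with |CQ| = 25.9 and Q on the +x side, so Q = (25.9, 0.00). The tangent condition forces TQ to be normal to CQ, so T = Q + (0, -7.1) = (25.9, -7.10). Since TR ⟂ RM (tangency), |TM| = √(7.1² + 36.6²) = 37.3 regardless of where R sits on A1. So M lies on both circle(C, 27.51) and circle(T, 37.3); the below-CQ intersection is M = (-5.68, -26.9). R is the foot of the tangent from M: R = (21.0, -1.91).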